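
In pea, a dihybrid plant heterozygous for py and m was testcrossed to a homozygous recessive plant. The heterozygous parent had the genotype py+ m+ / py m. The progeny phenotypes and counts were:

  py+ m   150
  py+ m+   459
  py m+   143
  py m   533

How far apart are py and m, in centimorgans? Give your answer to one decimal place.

The recombinant classes are py+ m and py m+: 150 + 143 = 293.
Recombination frequency = 293/1285 = 0.2280 ≈ 22.8%, i.e. 22.8 centimorgans.

22.8 centimorgans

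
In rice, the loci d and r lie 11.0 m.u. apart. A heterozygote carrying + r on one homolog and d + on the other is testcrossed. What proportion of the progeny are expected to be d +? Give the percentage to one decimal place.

A map distance of 11.0 m.u. corresponds to a recombination frequency of 0.110.
The F1 is + r / d +, so d + is a parental gamete class with expected frequency (1 − r)/2 = 0.890/2 = 0.4450.
That is 0.4450 = 44.5% of the progeny.

44.5%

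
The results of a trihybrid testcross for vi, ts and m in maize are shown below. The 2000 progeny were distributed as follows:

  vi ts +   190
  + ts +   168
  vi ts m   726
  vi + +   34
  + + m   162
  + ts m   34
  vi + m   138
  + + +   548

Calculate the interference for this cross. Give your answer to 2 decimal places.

0.13

The two most frequent reciprocal classes, + + + and vi ts m, are the parental types, so the F1 was + + + / vi ts m.
The two rarest classes, vi + + and + ts m, are the double crossovers. Comparing them with the parentals, only the vi allele has switched, so vi is the middle locus and the order is m – vi – ts.
m–vi: (352 + 68)/2000 = 0.2100; vi–ts: (306 + 68)/2000 = 0.1870.
Expected DCO frequency = 0.2100 × 0.1870 ≈ 0.03927; observed = 68/2000 ≈ 0.03400.
Coefficient of coincidence = 0.03400/0.03927 ≈ 0.87; interference = 1 − 0.87 = 0.13.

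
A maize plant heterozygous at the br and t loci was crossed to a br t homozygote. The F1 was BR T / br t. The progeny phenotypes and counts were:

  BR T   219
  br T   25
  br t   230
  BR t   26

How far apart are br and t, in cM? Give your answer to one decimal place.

The recombinant classes are BR t and br T: 26 + 25 = 51.
Recombination frequency = 51/500 = 0.1020 ≈ 10.2%, i.e. 10.2 cM.

10.2 cM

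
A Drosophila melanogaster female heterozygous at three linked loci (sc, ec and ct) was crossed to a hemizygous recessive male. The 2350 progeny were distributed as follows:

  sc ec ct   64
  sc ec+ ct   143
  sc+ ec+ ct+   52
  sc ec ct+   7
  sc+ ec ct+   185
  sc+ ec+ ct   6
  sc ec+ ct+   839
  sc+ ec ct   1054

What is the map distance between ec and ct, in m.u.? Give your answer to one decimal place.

The two most frequent reciprocal classes, sc ec+ ct+ and sc+ ec ct, are the parental types, so the F1 was sc ec+ ct+ / sc+ ec ct.
The two rarest classes, sc ec ct+ and sc+ ec+ ct, are the double crossovers. Comparing them with the parentals, only the ec allele has switched, so ec is the middle locus and the order is sc – ec – ct.
Crossovers in the ec–ct interval produce the single-crossover classes sc ec+ ct and sc+ ec ct+ (143 + 185 = 328) plus the double crossovers (13).
RF(ec–ct) = (328 + 13) / 2350 = 341/2350 = 0.1451 → 14.5 m.u.

14.5 m.u.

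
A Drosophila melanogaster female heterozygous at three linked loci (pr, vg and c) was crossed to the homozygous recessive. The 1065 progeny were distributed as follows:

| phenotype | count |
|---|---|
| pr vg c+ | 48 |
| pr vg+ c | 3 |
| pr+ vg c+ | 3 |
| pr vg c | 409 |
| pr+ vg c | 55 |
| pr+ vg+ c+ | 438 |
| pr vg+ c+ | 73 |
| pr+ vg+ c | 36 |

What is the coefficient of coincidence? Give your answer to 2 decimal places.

The two most frequent reciprocal classes, pr vg c and pr+ vg+ c+, are the parental types, so the F1 was pr vg c / pr+ vg+ c+.
The two rarest classes, pr vg+ c and pr+ vg c+, are the double crossovers. Comparing them with the parentals, only the vg allele has switched, so vg is the middle locus and the order is pr – vg – c.
pr–vg: (128 + 6)/1065 = 0.1258; vg–c: (84 + 6)/1065 = 0.0845.
Expected DCO frequency = 0.1258 × 0.0845 ≈ 0.01063; observed = 6/1065 ≈ 0.00563.
Coefficient of coincidence = 0.00563/0.01063 ≈ 0.53.

0.53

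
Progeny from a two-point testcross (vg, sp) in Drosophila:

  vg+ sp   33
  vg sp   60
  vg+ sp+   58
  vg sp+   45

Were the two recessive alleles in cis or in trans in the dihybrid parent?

The two most frequent classes are vg+ sp+ (58) and vg sp (60); these are the parental (non-recombinant) types.
So the F1 carried vg+ sp+ on one chromosome and vg sp on the other — the recessive alleles are on the same chromosome (cis / coupling).

cis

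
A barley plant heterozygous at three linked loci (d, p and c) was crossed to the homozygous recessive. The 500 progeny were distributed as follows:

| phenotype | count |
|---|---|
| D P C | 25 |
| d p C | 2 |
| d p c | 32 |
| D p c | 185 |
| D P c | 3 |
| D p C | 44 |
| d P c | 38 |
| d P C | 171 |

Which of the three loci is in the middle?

The two most frequent reciprocal classes, D p c and d P C, are the parental types, so the F1 was D p c / d P C.
The two rarest classes, D P c and d p C, are the double crossovers. Comparing them with the parentals, only the p allele has switched, so p is the middle locus and the order is d – p – c.

p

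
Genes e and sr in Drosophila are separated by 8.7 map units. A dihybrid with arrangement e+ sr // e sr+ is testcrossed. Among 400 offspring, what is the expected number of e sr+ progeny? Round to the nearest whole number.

183

A map distance of 8.7 map units corresponds to a recombination frequency of 0.087.
The F1 is e+ sr / e sr+, so e sr+ is a parental gamete class with expected frequency (1 − r)/2 = 0.913/2 = 0.4565.
Expected number = 0.4565 × 400 = 182.60 ≈ 183.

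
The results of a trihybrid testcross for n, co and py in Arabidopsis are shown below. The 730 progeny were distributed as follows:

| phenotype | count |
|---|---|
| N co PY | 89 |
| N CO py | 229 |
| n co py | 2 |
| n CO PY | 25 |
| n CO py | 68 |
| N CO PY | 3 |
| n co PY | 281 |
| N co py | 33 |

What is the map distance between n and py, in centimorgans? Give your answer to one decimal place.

The two most frequent reciprocal classes, N CO py and n co PY, are the parental types, so the F1 was N CO py / n co PY.
The two rarest classes, N CO PY and n co py, are the double crossovers. Comparing them with the parentals, only the py allele has switched, so py is the middle locus and the order is n – py – co.
Crossovers in the n–py interval produce the single-crossover classes n CO py and N co PY (68 + 89 = 157) plus the double crossovers (5).
RF(n–py) = (157 + 5) / 730 = 162/730 = 0.2219 → 22.2 centimorgans.

22.2 centimorgans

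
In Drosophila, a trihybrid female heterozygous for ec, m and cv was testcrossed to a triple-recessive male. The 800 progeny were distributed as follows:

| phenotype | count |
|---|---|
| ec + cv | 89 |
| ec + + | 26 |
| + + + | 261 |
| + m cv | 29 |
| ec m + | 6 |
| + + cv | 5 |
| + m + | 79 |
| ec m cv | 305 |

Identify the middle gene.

cv

The two most frequent reciprocal classes, + + + and ec m cv, are the parental types, so the F1 was + + + / ec m cv.
The two rarest classes, + + cv and ec m +, are the double crossovers. Comparing them with the parentals, only the cv allele has switched, so cv is the middle locus and the order is m – cv – ec.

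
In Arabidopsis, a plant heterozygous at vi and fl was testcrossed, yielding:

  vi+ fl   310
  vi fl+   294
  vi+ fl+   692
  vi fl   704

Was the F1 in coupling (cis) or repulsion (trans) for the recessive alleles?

cis

The two most frequent classes are vi+ fl+ (692) and vi fl (704); these are the parental (non-recombinant) types.
So the F1 carried vi+ fl+ on one chromosome and vi fl on the other — the recessive alleles are on the same chromosome (cis / coupling).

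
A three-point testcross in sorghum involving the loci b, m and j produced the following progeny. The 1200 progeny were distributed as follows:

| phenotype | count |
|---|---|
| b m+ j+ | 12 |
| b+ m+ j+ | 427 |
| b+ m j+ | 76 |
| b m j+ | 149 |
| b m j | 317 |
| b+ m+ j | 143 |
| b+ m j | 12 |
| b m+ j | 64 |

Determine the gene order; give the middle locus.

The two most frequent reciprocal classes, b m j and b+ m+ j+, are the parental types, so the F1 was b m j / b+ m+ j+.
The two rarest classes, b+ m j and b m+ j+, are the double crossovers. Comparing them with the parentals, only the b allele has switched, so b is the middle locus and the order is m – b – j.

b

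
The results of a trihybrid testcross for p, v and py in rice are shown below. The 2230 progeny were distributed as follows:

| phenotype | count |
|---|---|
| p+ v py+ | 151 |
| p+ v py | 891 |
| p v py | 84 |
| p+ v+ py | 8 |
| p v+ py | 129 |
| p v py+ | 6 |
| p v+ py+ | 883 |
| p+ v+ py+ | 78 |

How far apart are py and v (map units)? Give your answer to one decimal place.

13.2 map units

The two most frequent reciprocal classes, p+ v py and p v+ py+, are the parental types, so the F1 was p+ v py / p v+ py+.
The two rarest classes, p+ v+ py and p v py+, are the double crossovers. Comparing them with the parentals, only the v allele has switched, so v is the middle locus and the order is py – v – p.
Crossovers in the py–v interval produce the single-crossover classes p+ v py+ and p v+ py (151 + 129 = 280) plus the double crossovers (14).
RF(py–v) = (280 + 14) / 2230 = 294/2230 = 0.1318 → 13.2 map units.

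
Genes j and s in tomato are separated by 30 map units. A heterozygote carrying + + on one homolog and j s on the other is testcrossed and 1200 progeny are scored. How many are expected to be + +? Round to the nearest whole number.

A map distance of 30 map units corresponds to a recombination frequency of 0.300.
The F1 is + + / j s, so + + is a parental gamete class with expected frequency (1 − r)/2 = 0.700/2 = 0.3500.
Expected number = 0.3500 × 1200 = 420.00 ≈ 420.

420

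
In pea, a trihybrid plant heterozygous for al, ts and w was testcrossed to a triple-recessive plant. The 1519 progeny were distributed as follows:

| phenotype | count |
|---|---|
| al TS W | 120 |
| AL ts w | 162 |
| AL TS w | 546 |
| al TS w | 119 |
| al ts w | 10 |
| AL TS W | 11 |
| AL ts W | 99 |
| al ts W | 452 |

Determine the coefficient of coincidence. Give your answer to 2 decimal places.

0.44

The two most frequent reciprocal classes, al ts W and AL TS w, are the parental types, so the F1 was al ts W / AL TS w.
The two rarest classes, al ts w and AL TS W, are the double crossovers. Comparing them with the parentals, only the w allele has switched, so w is the middle locus and the order is ts – w – al.
ts–w: (282 + 21)/1519 = 0.1995; w–al: (218 + 21)/1519 = 0.1573.
Expected DCO frequency = 0.1995 × 0.1573 ≈ 0.03138; observed = 21/1519 ≈ 0.01382.
Coefficient of coincidence = 0.01382/0.03138 ≈ 0.44.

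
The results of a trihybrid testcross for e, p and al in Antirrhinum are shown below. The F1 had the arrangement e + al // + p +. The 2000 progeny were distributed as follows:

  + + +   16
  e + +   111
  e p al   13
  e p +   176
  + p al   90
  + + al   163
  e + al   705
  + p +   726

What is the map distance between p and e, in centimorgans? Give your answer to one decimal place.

The two rarest classes, e p al and + + +, are the double crossovers. Comparing them with the parentals, only the p allele has switched, so p is the middle locus and the order is e – p – al.
Crossovers in the e–p interval produce the single-crossover classes + + al and e p + (163 + 176 = 339) plus the double crossovers (29).
RF(e–p) = (339 + 29) / 2000 = 368/2000 = 0.1840 → 18.4 centimorgans.

18.4 centimorgans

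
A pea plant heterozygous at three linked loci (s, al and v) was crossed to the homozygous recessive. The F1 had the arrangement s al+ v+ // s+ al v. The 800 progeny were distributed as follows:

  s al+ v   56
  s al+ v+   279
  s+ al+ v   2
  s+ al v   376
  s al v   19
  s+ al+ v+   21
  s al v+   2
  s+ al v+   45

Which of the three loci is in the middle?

al

The two rarest classes, s al v+ and s+ al+ v, are the double crossovers. Comparing them with the parentals, only the al allele has switched, so al is the middle locus and the order is v – al – s.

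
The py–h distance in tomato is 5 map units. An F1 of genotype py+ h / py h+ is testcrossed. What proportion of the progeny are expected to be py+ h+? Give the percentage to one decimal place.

A map distance of 5 map units corresponds to a recombination frequency of 0.050.
The F1 is py+ h / py h+, so py+ h+ is a recombinant gamete class with expected frequency r/2 = 0.050/2 = 0.0250.
That is 0.0250 = 2.5% of the progeny.

2.5%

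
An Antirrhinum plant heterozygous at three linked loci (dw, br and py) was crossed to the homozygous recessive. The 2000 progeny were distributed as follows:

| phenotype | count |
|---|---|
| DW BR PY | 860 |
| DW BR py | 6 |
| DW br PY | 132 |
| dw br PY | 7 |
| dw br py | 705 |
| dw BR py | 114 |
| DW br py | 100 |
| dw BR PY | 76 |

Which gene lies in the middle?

py

The two most frequent reciprocal classes, dw br py and DW BR PY, are the parental types, so the F1 was dw br py / DW BR PY.
The two rarest classes, dw br PY and DW BR py, are the double crossovers. Comparing them with the parentals, only the py allele has switched, so py is the middle locus and the order is dw – py – br.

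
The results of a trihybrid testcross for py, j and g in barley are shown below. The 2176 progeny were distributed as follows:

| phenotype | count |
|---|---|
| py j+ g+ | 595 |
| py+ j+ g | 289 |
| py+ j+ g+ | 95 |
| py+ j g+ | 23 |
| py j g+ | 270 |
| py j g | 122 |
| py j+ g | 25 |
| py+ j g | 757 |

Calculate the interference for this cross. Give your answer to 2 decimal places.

0.35

The two most frequent reciprocal classes, py j+ g+ and py+ j g, are the parental types, so the F1 was py j+ g+ / py+ j g.
The two rarest classes, py j+ g and py+ j g+, are the double crossovers. Comparing them with the parentals, only the g allele has switched, so g is the middle locus and the order is py – g – j.
py–g: (217 + 48)/2176 = 0.1218; g–j: (559 + 48)/2176 = 0.2790.
Expected DCO frequency = 0.1218 × 0.2790 ≈ 0.03398; observed = 48/2176 ≈ 0.02206.
Coefficient of coincidence = 0.02206/0.03398 ≈ 0.65; interference = 1 − 0.65 = 0.35.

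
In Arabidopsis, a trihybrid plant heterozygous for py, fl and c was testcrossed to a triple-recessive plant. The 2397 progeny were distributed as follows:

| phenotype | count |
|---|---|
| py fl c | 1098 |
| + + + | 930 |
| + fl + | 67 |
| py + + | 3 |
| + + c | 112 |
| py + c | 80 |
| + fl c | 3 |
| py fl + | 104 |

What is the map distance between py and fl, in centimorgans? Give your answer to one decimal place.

The two most frequent reciprocal classes, py fl c and + + +, are the parental types, so the F1 was py fl c / + + +.
The two rarest classes, + fl c and py + +, are the double crossovers. Comparing them with the parentals, only the py allele has switched, so py is the middle locus and the order is c – py – fl.
Crossovers in the py–fl interval produce the single-crossover classes py + c and + fl + (80 + 67 = 147) plus the double crossovers (6).
RF(py–fl) = (147 + 6) / 2397 = 153/2397 = 0.0638 → 6.4 centimorgans.

6.4 centimorgans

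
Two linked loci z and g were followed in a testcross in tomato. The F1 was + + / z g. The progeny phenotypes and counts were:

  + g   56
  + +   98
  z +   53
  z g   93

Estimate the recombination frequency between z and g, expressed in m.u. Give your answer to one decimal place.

36.3 m.u.

The recombinant classes are + g and z +: 56 + 53 = 109.
Recombination frequency = 109/300 = 0.3633 ≈ 36.3%, i.e. 36.3 m.u.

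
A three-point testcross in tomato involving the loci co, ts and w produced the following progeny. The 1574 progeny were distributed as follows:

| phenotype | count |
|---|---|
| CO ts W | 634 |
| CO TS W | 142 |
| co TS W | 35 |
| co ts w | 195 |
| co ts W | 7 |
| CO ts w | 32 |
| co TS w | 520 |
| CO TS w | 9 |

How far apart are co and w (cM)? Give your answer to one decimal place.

5.3 cM

The two most frequent reciprocal classes, CO ts W and co TS w, are the parental types, so the F1 was CO ts W / co TS w.
The two rarest classes, co ts W and CO TS w, are the double crossovers. Comparing them with the parentals, only the co allele has switched, so co is the middle locus and the order is ts – co – w.
Crossovers in the co–w interval produce the single-crossover classes CO ts w and co TS W (32 + 35 = 67) plus the double crossovers (16).
RF(co–w) = (67 + 16) / 1574 = 83/1574 = 0.0527 → 5.3 cM.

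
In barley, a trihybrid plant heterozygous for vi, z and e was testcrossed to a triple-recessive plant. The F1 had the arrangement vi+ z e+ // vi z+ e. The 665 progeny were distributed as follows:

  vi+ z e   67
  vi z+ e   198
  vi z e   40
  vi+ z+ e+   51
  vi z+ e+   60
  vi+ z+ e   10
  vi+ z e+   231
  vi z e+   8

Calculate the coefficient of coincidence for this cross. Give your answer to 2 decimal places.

The two rarest classes, vi z e+ and vi+ z+ e, are the double crossovers. Comparing them with the parentals, only the vi allele has switched, so vi is the middle locus and the order is e – vi – z.
e–vi: (127 + 18)/665 = 0.2180; vi–z: (91 + 18)/665 = 0.1639.
Expected DCO frequency = 0.2180 × 0.1639 ≈ 0.03573; observed = 18/665 ≈ 0.02707.
Coefficient of coincidence = 0.02707/0.03573 ≈ 0.76.

0.76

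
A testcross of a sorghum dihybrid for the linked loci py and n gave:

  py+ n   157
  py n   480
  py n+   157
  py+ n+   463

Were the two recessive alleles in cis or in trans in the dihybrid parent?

The two most frequent classes are py+ n+ (463) and py n (480); these are the parental (non-recombinant) types.
So the F1 carried py+ n+ on one chromosome and py n on the other — the recessive alleles are on the same chromosome (cis / coupling).

cis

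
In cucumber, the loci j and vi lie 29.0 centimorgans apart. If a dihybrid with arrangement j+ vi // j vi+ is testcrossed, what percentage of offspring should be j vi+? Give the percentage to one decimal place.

35.5%

A map distance of 29.0 centimorgans corresponds to a recombination frequency of 0.290.
The F1 is j+ vi / j vi+, so j vi+ is a parental gamete class with expected frequency (1 − r)/2 = 0.710/2 = 0.3550.
That is 0.3550 = 35.5% of the progeny.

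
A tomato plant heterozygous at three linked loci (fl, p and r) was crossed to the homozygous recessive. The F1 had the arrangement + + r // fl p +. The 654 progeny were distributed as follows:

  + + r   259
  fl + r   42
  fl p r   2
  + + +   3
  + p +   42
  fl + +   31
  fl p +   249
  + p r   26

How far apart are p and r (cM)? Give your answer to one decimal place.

The two rarest classes, + + + and fl p r, are the double crossovers. Comparing them with the parentals, only the r allele has switched, so r is the middle locus and the order is p – r – fl.
Crossovers in the p–r interval produce the single-crossover classes + p r and fl + + (26 + 31 = 57) plus the double crossovers (5).
RF(p–r) = (57 + 5) / 654 = 62/654 = 0.0948 → 9.5 cM.

9.5 cM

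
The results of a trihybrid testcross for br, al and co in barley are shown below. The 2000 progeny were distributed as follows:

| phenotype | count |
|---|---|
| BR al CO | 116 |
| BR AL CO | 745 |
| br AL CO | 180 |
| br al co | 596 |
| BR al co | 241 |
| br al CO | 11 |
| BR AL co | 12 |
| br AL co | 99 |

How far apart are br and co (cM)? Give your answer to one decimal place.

The two most frequent reciprocal classes, br al co and BR AL CO, are the parental types, so the F1 was br al co / BR AL CO.
The two rarest classes, br al CO and BR AL co, are the double crossovers. Comparing them with the parentals, only the co allele has switched, so co is the middle locus and the order is br – co – al.
Crossovers in the br–co interval produce the single-crossover classes BR al co and br AL CO (241 + 180 = 421) plus the double crossovers (23).
RF(br–co) = (421 + 23) / 2000 = 444/2000 = 0.2220 → 22.2 cM.

22.2 cM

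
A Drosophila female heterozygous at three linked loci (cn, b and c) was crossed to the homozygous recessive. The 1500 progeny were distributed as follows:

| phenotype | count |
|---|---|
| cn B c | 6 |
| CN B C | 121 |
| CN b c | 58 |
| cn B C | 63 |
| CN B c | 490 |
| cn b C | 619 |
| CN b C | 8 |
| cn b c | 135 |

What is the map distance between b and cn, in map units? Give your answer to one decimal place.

9.0 map units

The two most frequent reciprocal classes, CN B c and cn b C, are the parental types, so the F1 was CN B c / cn b C.
The two rarest classes, cn B c and CN b C, are the double crossovers. Comparing them with the parentals, only the cn allele has switched, so cn is the middle locus and the order is c – cn – b.
Crossovers in the cn–b interval produce the single-crossover classes CN b c and cn B C (58 + 63 = 121) plus the double crossovers (14).
RF(cn–b) = (121 + 14) / 1500 = 135/1500 = 0.0900 → 9.0 map units.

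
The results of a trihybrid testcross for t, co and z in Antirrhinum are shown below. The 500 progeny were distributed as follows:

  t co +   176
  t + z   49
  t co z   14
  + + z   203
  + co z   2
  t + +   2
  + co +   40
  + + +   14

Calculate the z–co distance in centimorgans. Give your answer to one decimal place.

6.4 centimorgans

The two most frequent reciprocal classes, + + z and t co +, are the parental types, so the F1 was + + z / t co +.
The two rarest classes, + co z and t + +, are the double crossovers. Comparing them with the parentals, only the co allele has switched, so co is the middle locus and the order is t – co – z.
Crossovers in the co–z interval produce the single-crossover classes + + + and t co z (14 + 14 = 28) plus the double crossovers (4).
RF(co–z) = (28 + 4) / 500 = 32/500 = 0.0640 → 6.4 centimorgans.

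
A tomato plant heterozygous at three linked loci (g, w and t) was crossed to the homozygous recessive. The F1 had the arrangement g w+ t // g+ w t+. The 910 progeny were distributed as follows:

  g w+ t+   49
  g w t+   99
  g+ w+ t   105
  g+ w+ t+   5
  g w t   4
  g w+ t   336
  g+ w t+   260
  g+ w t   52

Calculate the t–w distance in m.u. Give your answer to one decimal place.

The two rarest classes, g w t and g+ w+ t+, are the double crossovers. Comparing them with the parentals, only the w allele has switched, so w is the middle locus and the order is g – w – t.
Crossovers in the w–t interval produce the single-crossover classes g w+ t+ and g+ w t (49 + 52 = 101) plus the double crossovers (9).
RF(w–t) = (101 + 9) / 910 = 110/910 = 0.1209 → 12.1 m.u.

12.1 m.u.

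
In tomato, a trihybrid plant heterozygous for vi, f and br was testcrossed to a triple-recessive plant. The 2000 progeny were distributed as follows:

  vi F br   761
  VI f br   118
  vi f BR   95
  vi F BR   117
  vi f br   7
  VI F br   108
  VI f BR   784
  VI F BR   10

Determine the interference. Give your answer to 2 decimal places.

0.39

The two most frequent reciprocal classes, VI f BR and vi F br, are the parental types, so the F1 was VI f BR / vi F br.
The two rarest classes, VI F BR and vi f br, are the double crossovers. Comparing them with the parentals, only the f allele has switched, so f is the middle locus and the order is br – f – vi.
br–f: (235 + 17)/2000 = 0.1260; f–vi: (203 + 17)/2000 = 0.1100.
Expected DCO frequency = 0.1260 × 0.1100 ≈ 0.01386; observed = 17/2000 ≈ 0.00850.
Coefficient of coincidence = 0.00850/0.01386 ≈ 0.61; interference = 1 − 0.61 = 0.39.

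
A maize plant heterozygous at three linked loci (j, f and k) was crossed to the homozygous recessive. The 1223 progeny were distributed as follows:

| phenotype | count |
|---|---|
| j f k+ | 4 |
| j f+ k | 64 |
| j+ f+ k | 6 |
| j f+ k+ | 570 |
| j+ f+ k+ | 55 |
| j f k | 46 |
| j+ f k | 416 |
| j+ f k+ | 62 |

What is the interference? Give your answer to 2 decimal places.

0.19

The two most frequent reciprocal classes, j f+ k+ and j+ f k, are the parental types, so the F1 was j f+ k+ / j+ f k.
The two rarest classes, j f k+ and j+ f+ k, are the double crossovers. Comparing them with the parentals, only the f allele has switched, so f is the middle locus and the order is j – f – k.
j–f: (101 + 10)/1223 = 0.0908; f–k: (126 + 10)/1223 = 0.1112.
Expected DCO frequency = 0.0908 × 0.1112 ≈ 0.01010; observed = 10/1223 ≈ 0.00818.
Coefficient of coincidence = 0.00818/0.01010 ≈ 0.81; interference = 1 − 0.81 = 0.19.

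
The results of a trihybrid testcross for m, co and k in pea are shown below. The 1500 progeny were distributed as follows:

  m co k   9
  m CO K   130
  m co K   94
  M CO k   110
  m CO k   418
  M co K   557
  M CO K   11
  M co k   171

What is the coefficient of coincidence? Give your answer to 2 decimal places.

The two most frequent reciprocal classes, m CO k and M co K, are the parental types, so the F1 was m CO k / M co K.
The two rarest classes, m co k and M CO K, are the double crossovers. Comparing them with the parentals, only the co allele has switched, so co is the middle locus and the order is m – co – k.
m–co: (204 + 20)/1500 = 0.1493; co–k: (301 + 20)/1500 = 0.2140.
Expected DCO frequency = 0.1493 × 0.2140 ≈ 0.03195; observed = 20/1500 ≈ 0.01333.
Coefficient of coincidence = 0.01333/0.03195 ≈ 0.42.

0.42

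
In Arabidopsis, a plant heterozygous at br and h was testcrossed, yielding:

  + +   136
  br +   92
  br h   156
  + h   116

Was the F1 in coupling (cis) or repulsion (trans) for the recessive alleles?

cis

The two most frequent classes are + + (136) and br h (156); these are the parental (non-recombinant) types.
So the F1 carried + + on one chromosome and br h on the other — the recessive alleles are on the same chromosome (cis / coupling).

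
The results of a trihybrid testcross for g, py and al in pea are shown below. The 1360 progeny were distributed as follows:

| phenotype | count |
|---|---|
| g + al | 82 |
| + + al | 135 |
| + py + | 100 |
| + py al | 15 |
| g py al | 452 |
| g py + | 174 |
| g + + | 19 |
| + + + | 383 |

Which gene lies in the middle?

g

The two most frequent reciprocal classes, g py al and + + +, are the parental types, so the F1 was g py al / + + +.
The two rarest classes, + py al and g + +, are the double crossovers. Comparing them with the parentals, only the g allele has switched, so g is the middle locus and the order is al – g – py.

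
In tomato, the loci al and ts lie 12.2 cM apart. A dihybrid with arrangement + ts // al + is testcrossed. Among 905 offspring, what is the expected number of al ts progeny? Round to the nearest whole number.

A map distance of 12.2 cM corresponds to a recombination frequency of 0.122.
The F1 is + ts / al +, so al ts is a recombinant gamete class with expected frequency r/2 = 0.122/2 = 0.0610.
Expected number = 0.0610 × 905 = 55.20 ≈ 55.

55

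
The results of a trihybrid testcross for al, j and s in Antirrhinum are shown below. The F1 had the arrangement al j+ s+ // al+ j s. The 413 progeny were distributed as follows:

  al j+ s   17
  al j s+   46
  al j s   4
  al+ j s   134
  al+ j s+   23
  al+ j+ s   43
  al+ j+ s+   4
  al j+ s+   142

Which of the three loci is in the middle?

al

The two rarest classes, al+ j+ s+ and al j s, are the double crossovers. Comparing them with the parentals, only the al allele has switched, so al is the middle locus and the order is s – al – j.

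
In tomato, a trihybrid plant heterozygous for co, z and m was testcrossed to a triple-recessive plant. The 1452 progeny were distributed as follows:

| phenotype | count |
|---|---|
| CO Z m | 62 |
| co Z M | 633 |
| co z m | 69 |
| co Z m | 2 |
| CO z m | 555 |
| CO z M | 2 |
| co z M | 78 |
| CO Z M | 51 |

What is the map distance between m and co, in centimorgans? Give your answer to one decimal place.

The two most frequent reciprocal classes, co Z M and CO z m, are the parental types, so the F1 was co Z M / CO z m.
The two rarest classes, co Z m and CO z M, are the double crossovers. Comparing them with the parentals, only the m allele has switched, so m is the middle locus and the order is z – m – co.
Crossovers in the m–co interval produce the single-crossover classes CO Z M and co z m (51 + 69 = 120) plus the double crossovers (4).
RF(m–co) = (120 + 4) / 1452 = 124/1452 = 0.0854 → 8.5 centimorgans.

8.5 centimorgans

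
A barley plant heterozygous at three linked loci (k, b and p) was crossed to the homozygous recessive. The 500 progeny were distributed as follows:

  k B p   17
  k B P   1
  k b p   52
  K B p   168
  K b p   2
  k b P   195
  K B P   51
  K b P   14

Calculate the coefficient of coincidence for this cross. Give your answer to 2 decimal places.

The two most frequent reciprocal classes, K B p and k b P, are the parental types, so the F1 was K B p / k b P.
The two rarest classes, K b p and k B P, are the double crossovers. Comparing them with the parentals, only the b allele has switched, so b is the middle locus and the order is p – b – k.
p–b: (103 + 3)/500 = 0.2120; b–k: (31 + 3)/500 = 0.0680.
Expected DCO frequency = 0.2120 × 0.0680 ≈ 0.01442; observed = 3/500 ≈ 0.00600.
Coefficient of coincidence = 0.00600/0.01442 ≈ 0.42.

0.42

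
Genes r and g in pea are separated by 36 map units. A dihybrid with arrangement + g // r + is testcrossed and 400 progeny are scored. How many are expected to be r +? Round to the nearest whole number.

A map distance of 36 map units corresponds to a recombination frequency of 0.360.
The F1 is + g / r +, so r + is a parental gamete class with expected frequency (1 − r)/2 = 0.640/2 = 0.3200.
Expected number = 0.3200 × 400 = 128.00 ≈ 128.

128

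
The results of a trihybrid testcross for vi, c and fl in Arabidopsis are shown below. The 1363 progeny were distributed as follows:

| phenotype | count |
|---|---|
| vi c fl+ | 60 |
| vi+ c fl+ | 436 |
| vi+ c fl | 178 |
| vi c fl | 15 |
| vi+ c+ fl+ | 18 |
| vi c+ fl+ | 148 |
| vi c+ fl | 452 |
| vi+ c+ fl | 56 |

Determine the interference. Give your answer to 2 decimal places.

0.16

The two most frequent reciprocal classes, vi c+ fl and vi+ c fl+, are the parental types, so the F1 was vi c+ fl / vi+ c fl+.
The two rarest classes, vi c fl and vi+ c+ fl+, are the double crossovers. Comparing them with the parentals, only the c allele has switched, so c is the middle locus and the order is vi – c – fl.
vi–c: (116 + 33)/1363 = 0.1093; c–fl: (326 + 33)/1363 = 0.2634.
Expected DCO frequency = 0.1093 × 0.2634 ≈ 0.02879; observed = 33/1363 ≈ 0.02421.
Coefficient of coincidence = 0.02421/0.02879 ≈ 0.84; interference = 1 − 0.84 = 0.16.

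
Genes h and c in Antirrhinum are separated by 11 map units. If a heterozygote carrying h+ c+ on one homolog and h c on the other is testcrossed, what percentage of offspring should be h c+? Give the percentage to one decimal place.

A map distance of 11 map units corresponds to a recombination frequency of 0.110.
The F1 is h+ c+ / h c, so h c+ is a recombinant gamete class with expected frequency r/2 = 0.110/2 = 0.0550.
That is 0.0550 = 5.5% of the progeny.

5.5%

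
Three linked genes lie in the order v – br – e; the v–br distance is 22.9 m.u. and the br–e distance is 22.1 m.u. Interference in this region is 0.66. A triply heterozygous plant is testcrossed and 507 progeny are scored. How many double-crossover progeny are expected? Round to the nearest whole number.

Map distances give recombination frequencies of 0.229 and 0.221 for the two intervals.
With interference 0.66 (so coincidence = 0.34), expected double-crossover frequency = 0.229 × 0.221 × 0.34 = 0.01721.
Expected number = 0.01721 × 507 = 8.72 ≈ 9.

9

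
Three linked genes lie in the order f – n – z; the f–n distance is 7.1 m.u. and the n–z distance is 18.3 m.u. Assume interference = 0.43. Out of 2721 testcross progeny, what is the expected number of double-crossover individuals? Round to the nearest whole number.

Map distances give recombination frequencies of 0.071 and 0.183 for the two intervals.
With interference 0.43 (so coincidence = 0.57), expected double-crossover frequency = 0.071 × 0.183 × 0.57 = 0.00741.
Expected number = 0.00741 × 2721 = 20.15 ≈ 20.

20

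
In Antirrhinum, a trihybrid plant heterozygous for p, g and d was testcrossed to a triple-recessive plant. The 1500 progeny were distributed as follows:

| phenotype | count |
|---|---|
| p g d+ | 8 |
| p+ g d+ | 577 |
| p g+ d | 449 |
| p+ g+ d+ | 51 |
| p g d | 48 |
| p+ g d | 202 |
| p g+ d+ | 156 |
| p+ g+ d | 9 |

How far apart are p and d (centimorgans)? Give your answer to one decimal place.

25.0 centimorgans

The two most frequent reciprocal classes, p g+ d and p+ g d+, are the parental types, so the F1 was p g+ d / p+ g d+.
The two rarest classes, p+ g+ d and p g d+, are the double crossovers. Comparing them with the parentals, only the p allele has switched, so p is the middle locus and the order is g – p – d.
Crossovers in the p–d interval produce the single-crossover classes p g+ d+ and p+ g d (156 + 202 = 358) plus the double crossovers (17).
RF(p–d) = (358 + 17) / 1500 = 375/1500 = 0.2500 → 25.0 centimorgans.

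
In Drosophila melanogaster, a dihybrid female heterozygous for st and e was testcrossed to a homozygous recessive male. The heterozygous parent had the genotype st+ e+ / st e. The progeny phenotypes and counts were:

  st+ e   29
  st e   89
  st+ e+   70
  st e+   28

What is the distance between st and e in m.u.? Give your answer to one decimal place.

26.4 m.u.

The recombinant classes are st+ e and st e+: 29 + 28 = 57.
Recombination frequency = 57/216 = 0.2639 ≈ 26.4%, i.e. 26.4 m.u.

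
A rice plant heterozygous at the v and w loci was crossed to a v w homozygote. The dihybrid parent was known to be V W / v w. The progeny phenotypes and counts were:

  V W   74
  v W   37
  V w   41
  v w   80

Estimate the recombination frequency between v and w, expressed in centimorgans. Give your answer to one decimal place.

The recombinant classes are V w and v W: 41 + 37 = 78.
Recombination frequency = 78/232 = 0.3362 ≈ 33.6%, i.e. 33.6 centimorgans.

33.6 centimorgans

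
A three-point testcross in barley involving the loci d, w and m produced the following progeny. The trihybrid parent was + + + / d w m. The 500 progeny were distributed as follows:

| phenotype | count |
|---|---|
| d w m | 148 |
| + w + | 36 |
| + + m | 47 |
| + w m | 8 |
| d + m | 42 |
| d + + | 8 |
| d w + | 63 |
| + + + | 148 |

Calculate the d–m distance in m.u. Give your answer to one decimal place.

25.2 m.u.

The two rarest classes, d + + and + w m, are the double crossovers. Comparing them with the parentals, only the d allele has switched, so d is the middle locus and the order is m – d – w.
Crossovers in the m–d interval produce the single-crossover classes + + m and d w + (47 + 63 = 110) plus the double crossovers (16).
RF(m–d) = (110 + 16) / 500 = 126/500 = 0.2520 → 25.2 m.u.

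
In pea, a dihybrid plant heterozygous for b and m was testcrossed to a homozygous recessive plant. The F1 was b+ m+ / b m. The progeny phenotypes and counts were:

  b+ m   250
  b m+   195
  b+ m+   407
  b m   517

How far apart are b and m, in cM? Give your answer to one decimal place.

32.5 cM

The recombinant classes are b+ m and b m+: 250 + 195 = 445.
Recombination frequency = 445/1369 = 0.3251 ≈ 32.5%, i.e. 32.5 cM.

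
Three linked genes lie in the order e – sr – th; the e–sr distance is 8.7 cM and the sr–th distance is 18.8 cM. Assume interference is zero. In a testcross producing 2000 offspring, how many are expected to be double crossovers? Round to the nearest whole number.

33

Map distances give recombination frequencies of 0.087 and 0.188 for the two intervals.
With no interference, expected double-crossover frequency = 0.087 × 0.188 = 0.01636.
Expected number = 0.01636 × 2000 = 32.71 ≈ 33.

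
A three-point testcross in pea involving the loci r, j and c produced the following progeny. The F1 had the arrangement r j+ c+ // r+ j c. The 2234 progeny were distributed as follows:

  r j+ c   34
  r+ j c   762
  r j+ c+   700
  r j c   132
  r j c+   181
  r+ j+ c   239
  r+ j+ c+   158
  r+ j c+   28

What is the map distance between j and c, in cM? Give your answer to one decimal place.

21.6 cM

The two rarest classes, r j+ c and r+ j c+, are the double crossovers. Comparing them with the parentals, only the c allele has switched, so c is the middle locus and the order is r – c – j.
Crossovers in the c–j interval produce the single-crossover classes r j c+ and r+ j+ c (181 + 239 = 420) plus the double crossovers (62).
RF(c–j) = (420 + 62) / 2234 = 482/2234 = 0.2158 → 21.6 cM.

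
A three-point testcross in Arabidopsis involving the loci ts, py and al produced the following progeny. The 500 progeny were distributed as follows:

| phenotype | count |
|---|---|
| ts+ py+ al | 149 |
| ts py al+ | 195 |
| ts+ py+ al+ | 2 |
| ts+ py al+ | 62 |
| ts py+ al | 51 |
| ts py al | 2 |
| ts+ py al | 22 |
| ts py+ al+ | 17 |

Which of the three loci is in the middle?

The two most frequent reciprocal classes, ts py al+ and ts+ py+ al, are the parental types, so the F1 was ts py al+ / ts+ py+ al.
The two rarest classes, ts py al and ts+ py+ al+, are the double crossovers. Comparing them with the parentals, only the al allele has switched, so al is the middle locus and the order is ts – al – py.

al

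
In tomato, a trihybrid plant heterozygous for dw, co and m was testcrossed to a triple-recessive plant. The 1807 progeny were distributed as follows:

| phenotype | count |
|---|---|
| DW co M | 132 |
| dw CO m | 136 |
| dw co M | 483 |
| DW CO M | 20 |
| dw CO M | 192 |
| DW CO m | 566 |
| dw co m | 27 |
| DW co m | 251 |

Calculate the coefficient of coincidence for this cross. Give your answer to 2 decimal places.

The two most frequent reciprocal classes, dw co M and DW CO m, are the parental types, so the F1 was dw co M / DW CO m.
The two rarest classes, dw co m and DW CO M, are the double crossovers. Comparing them with the parentals, only the m allele has switched, so m is the middle locus and the order is co – m – dw.
co–m: (443 + 47)/1807 = 0.2712; m–dw: (268 + 47)/1807 = 0.1743.
Expected DCO frequency = 0.2712 × 0.1743 ≈ 0.04727; observed = 47/1807 ≈ 0.02601.
Coefficient of coincidence = 0.02601/0.04727 ≈ 0.55.

0.55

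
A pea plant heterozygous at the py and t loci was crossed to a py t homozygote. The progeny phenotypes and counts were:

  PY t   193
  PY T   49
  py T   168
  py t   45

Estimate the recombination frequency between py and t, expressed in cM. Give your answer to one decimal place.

The two most frequent classes, PY t (193) and py T (168), are the parental types, so the F1 was PY t / py T.
The recombinant classes are PY T and py t: 49 + 45 = 94.
Recombination frequency = 94/455 = 0.2066 ≈ 20.7%, i.e. 20.7 cM.

20.7 cM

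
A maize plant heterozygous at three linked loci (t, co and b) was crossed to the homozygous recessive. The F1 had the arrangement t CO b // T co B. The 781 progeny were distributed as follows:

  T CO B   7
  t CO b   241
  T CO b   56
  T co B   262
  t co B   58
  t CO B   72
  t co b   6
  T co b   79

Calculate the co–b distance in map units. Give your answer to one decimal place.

The two rarest classes, t co b and T CO B, are the double crossovers. Comparing them with the parentals, only the co allele has switched, so co is the middle locus and the order is b – co – t.
Crossovers in the b–co interval produce the single-crossover classes t CO B and T co b (72 + 79 = 151) plus the double crossovers (13).
RF(b–co) = (151 + 13) / 781 = 164/781 = 0.2100 → 21.0 map units.

21.0 map units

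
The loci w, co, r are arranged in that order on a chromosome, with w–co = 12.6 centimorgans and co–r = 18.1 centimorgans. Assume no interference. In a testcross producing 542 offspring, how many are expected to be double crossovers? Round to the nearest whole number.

12

Map distances give recombination frequencies of 0.126 and 0.181 for the two intervals.
With no interference, expected double-crossover frequency = 0.126 × 0.181 = 0.02281.
Expected number = 0.02281 × 542 = 12.36 ≈ 12.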